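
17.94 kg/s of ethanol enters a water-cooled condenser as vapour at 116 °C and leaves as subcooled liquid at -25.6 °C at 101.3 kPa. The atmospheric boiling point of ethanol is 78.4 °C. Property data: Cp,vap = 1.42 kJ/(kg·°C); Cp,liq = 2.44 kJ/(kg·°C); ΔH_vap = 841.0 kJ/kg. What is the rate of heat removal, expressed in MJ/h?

Q_c = 74200 MJ/h

vapour 116→78.4 °C: -53.392 kJ/kg
condensation at 78.4 °C: -841 kJ/kg
liquid 78.4→-25.6 °C: -253.76 kJ/kg
Δh = -53.392 + -841 + -253.76 = -1148.2 kJ/kg
Q = ṁ·Δh = 17.94 kg/s × -1148.2 kJ/kg = -20598 kJ/s
|Q| = 20598 kW = 74152 MJ/h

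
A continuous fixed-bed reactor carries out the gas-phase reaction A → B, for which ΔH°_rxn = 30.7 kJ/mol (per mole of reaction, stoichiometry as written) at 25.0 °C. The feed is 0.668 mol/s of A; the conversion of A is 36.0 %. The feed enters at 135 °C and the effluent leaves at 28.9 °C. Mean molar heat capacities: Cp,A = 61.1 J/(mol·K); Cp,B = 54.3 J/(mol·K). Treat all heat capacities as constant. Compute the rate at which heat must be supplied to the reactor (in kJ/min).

Extent of reaction ξ = 0.360 × 0.668 = 0.24048 mol/s
Reaction term: ξ·ΔH°_rxn = 0.24048 × 30.7 = 7.3827 kJ/s
Sensible, feed 135→25 °C: -4.4896 kJ/s
Outlet flows (mol/s): A 0.42752, B 0.24048
Sensible, products 25→28.9 °C: 0.1528 kJ/s
Q = ΔH = 3.0459 kJ/s = 3.0459 kW
Heat supplied = 182.75 kJ/min

Q_in = 183 kJ/min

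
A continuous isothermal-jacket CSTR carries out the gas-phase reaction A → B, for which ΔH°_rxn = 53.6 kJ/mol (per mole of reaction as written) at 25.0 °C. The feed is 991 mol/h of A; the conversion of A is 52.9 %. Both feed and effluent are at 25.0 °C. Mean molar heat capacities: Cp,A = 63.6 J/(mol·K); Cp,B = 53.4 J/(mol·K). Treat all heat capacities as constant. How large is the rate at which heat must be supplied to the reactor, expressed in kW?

Q_in = 7.81 kW

Extent of reaction ξ = 0.529 × 991 = 524.24 mol/h
Reaction term: ξ·ΔH°_rxn = 524.24 × 53.6 = 28099 kJ/h
Q = ΔH = 28099 kJ/h = 7.8053 kW
Heat supplied = 7.8053 kW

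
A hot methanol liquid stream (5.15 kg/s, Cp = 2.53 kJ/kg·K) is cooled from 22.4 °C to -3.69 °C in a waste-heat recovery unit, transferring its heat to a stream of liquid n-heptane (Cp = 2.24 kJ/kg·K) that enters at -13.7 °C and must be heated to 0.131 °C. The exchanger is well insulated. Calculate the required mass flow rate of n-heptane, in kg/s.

Heat released by hot stream: Q = 5.15 × 2.53 × (22.4 − -3.69) = 339.94 kJ/s
Energy balance on cold side (adiabatic exchanger): Q = ṁ_c·Cp_c·(T_c,out − T_c,in)
ṁ_c = 339.94 / [2.24 × (0.131 − -13.7)] = 10.972 kg/s

ṁ_c = 11.0 kg/s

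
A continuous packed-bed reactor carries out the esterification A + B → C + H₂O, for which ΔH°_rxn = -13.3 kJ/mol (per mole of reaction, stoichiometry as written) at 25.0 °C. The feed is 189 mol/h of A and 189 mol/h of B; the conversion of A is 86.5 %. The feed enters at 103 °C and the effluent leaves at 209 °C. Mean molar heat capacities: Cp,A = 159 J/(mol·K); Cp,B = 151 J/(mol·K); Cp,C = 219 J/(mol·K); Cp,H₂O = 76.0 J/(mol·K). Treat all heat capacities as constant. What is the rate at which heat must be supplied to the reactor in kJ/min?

Q_in = 59.7 kJ/min

Extent of reaction ξ = 0.865 × 189 = 163.48 mol/h
Reaction term: ξ·ΔH°_rxn = 163.48 × -13.3 = -2174.4 kJ/h
Sensible, feed 103→25 °C: -4570 kJ/h
Outlet flows (mol/h): A 25.515, B 25.515, C 163.48, H₂O 163.48
Sensible, products 25→209 °C: 10329 kJ/h
Q = ΔH = 3585 kJ/h = 0.99583 kW
Heat supplied = 59.75 kJ/min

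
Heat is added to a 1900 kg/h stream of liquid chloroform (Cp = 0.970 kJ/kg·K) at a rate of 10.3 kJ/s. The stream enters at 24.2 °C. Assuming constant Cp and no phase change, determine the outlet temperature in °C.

T_out = 44.3 °C

Q = 10.3 kJ/s = 37080 kJ/h
ΔT = Q/(ṁ·Cp) = 37080/(1900×0.970) = 20.119 K
T_out = 24.2 + 20.119 = 44.319 °C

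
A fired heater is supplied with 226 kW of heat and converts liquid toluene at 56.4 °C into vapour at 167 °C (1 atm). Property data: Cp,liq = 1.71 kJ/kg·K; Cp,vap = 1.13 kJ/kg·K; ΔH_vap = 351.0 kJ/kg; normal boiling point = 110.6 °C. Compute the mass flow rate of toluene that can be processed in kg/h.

Δh = 1.71×(110.6−56.4) + 351.0 + 1.13×(167−110.6) = 507.41 kJ/kg
Q = 226 kW = 226 kJ/s = 813600 kJ/h
ṁ = Q/Δh = 813600 / 507.41 = 1603.4 kg/h

ṁ = 1600 kg/h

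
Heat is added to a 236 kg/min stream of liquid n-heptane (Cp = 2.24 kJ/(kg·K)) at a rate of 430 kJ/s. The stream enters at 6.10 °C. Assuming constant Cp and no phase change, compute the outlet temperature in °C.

Q = 430 kJ/s = 25800 kJ/min
ΔT = Q/(ṁ·Cp) = 25800/(236×2.24) = 48.804 K
T_out = 6.10 + 48.804 = 54.904 °C

T_out = 54.9 °C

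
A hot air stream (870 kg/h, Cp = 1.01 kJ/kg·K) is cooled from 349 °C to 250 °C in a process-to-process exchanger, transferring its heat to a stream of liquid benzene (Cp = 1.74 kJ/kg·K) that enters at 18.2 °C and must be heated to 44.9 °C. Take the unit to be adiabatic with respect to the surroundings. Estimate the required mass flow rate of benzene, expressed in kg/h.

ṁ_c = 1870 kg/h

Heat released by hot stream: Q = 870 × 1.01 × (349 − 250) = 86991 kJ/h
Energy balance on cold side (adiabatic exchanger): Q = ṁ_c·Cp_c·(T_c,out − T_c,in)
ṁ_c = 86991 / [1.74 × (44.9 − 18.2)] = 1872.5 kg/h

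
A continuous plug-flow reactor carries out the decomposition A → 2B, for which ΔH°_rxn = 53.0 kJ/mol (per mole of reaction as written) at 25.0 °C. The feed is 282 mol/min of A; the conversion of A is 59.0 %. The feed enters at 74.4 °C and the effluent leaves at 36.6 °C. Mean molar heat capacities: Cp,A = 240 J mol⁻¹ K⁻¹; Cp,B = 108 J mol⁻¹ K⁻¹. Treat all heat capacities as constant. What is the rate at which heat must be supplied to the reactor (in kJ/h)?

Extent of reaction ξ = 0.590 × 282 = 166.38 mol/min
Reaction term: ξ·ΔH°_rxn = 166.38 × 53.0 = 8818.1 kJ/min
Sensible, feed 74.4→25 °C: -3343.4 kJ/min
Outlet flows (mol/min): A 115.62, B 332.76
Sensible, products 25→36.6 °C: 738.77 kJ/min
Q = ΔH = 6213.5 kJ/min = 103.56 kW
Heat supplied = 372810 kJ/h

Q_in = 373000 kJ/h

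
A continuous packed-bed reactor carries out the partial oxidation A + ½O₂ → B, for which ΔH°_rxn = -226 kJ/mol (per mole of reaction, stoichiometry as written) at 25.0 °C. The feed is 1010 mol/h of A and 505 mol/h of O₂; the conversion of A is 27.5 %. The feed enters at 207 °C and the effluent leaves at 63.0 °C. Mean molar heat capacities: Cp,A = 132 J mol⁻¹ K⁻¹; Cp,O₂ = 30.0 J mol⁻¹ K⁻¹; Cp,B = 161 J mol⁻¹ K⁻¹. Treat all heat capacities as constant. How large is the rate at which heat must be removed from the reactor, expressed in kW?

Q_out = 23.3 kW

Extent of reaction ξ = 0.275 × 1010 = 277.75 mol/h
Reaction term: ξ·ΔH°_rxn = 277.75 × -226 = -62772 kJ/h
Sensible, feed 207→25 °C: -27022 kJ/h
Outlet flows (mol/h): A 732.25, O₂ 366.12, B 277.75
Sensible, products 25→63.0 °C: 5789.6 kJ/h
Q = ΔH = -84003 kJ/h = -23.334 kW
Heat removed = 23.334 kW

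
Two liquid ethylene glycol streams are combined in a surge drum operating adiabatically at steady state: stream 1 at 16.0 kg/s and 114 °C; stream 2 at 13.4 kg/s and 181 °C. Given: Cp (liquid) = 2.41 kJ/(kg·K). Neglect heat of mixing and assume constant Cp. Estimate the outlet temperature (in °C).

No heat crosses the boundary, so H_out = H_in.
Σ ṁᵢCp,ᵢTᵢ = 16.0×2.41×114 + 13.4×2.41×181 = 10241
Σ ṁᵢCp,ᵢ = 16.0×2.41 + 13.4×2.41 = 70.854
T_out = 10241 / 70.854 = 144.54 °C

T_out = 145 °C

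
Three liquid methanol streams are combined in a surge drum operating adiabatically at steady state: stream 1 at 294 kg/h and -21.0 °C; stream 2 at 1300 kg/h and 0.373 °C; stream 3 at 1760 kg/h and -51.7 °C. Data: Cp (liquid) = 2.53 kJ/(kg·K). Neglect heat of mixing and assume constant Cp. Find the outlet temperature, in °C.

No heat crosses the boundary, so H_out = H_in.
Σ ṁᵢCp,ᵢTᵢ = 294×2.53×-21.0 + 1300×2.53×0.373 + 1760×2.53×-51.7 = -244600
Σ ṁᵢCp,ᵢ = 294×2.53 + 1300×2.53 + 1760×2.53 = 8485.6
T_out = -244600 / 8485.6 = -28.826 °C

T_out = -28.8 °C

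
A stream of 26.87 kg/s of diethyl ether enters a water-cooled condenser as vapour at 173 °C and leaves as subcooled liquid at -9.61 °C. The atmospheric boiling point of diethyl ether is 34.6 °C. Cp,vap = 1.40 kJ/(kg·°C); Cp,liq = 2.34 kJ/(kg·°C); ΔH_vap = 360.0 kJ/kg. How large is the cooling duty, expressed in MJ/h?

vapour 173→34.6 °C: -193.76 kJ/kg
condensation at 34.6 °C: -360 kJ/kg
liquid 34.6→-9.61 °C: -103.45 kJ/kg
Δh = -193.76 + -360 + -103.45 = -657.21 kJ/kg
Q = ṁ·Δh = 26.87 kg/s × -657.21 kJ/kg = -17659 kJ/s
|Q| = 17659 kW = 63573 MJ/h

Q_c = 63600 MJ/h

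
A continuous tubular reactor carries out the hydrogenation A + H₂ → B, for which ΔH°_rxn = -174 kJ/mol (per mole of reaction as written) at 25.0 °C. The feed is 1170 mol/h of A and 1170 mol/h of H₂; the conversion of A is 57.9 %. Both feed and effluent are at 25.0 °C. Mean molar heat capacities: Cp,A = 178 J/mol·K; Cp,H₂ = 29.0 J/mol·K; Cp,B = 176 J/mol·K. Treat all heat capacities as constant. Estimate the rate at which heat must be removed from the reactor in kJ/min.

Q_out = 1960 kJ/min

Extent of reaction ξ = 0.579 × 1170 = 677.43 mol/h
Reaction term: ξ·ΔH°_rxn = 677.43 × -174 = -117870 kJ/h
Q = ΔH = -117870 kJ/h = -32.742 kW
Heat removed = 1964.5 kJ/min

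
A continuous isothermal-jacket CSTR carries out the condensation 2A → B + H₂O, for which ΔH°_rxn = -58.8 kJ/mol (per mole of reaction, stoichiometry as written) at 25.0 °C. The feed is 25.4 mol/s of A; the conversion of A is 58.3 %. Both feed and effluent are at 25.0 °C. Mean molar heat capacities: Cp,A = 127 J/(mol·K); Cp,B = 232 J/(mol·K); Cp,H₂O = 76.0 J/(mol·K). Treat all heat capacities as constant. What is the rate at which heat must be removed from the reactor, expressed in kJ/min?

Extent of reaction ξ = 0.583 × 25.4 / 2 = 7.4041 mol/s
Reaction term: ξ·ΔH°_rxn = 7.4041 × -58.8 = -435.36 kJ/s
Q = ΔH = -435.36 kJ/s = -435.36 kW
Heat removed = 26122 kJ/min

Q_out = 26100 kJ/min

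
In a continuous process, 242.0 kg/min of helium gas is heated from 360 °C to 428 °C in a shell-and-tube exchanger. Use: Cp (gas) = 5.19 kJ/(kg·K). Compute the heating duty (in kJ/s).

Q = ṁ·Cp·ΔT = 242.0 × 5.19 × (428 − 360) = 85407 kJ/min
Converting: 85407 / 60 s = 1423.4 kW

Q = 1420 kJ/s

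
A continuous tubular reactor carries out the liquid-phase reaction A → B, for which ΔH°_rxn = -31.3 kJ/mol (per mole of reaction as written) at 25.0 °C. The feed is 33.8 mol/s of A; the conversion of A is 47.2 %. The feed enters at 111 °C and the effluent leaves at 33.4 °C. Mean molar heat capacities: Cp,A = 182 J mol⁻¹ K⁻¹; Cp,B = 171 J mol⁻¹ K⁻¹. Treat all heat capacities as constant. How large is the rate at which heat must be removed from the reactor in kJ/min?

Q_out = 58700 kJ/min

Extent of reaction ξ = 0.472 × 33.8 = 15.954 mol/s
Reaction term: ξ·ΔH°_rxn = 15.954 × -31.3 = -499.35 kJ/s
Sensible, feed 111→25 °C: -529.04 kJ/s
Outlet flows (mol/s): A 17.846, B 15.954
Sensible, products 25→33.4 °C: 50.199 kJ/s
Q = ΔH = -978.19 kJ/s = -978.19 kW
Heat removed = 58691 kJ/min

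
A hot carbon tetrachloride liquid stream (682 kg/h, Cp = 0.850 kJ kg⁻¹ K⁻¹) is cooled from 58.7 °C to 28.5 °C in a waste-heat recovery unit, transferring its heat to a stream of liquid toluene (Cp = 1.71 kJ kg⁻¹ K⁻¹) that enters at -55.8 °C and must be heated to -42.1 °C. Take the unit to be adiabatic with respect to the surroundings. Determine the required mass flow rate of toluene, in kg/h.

ṁ_c = 747 kg/h

Heat released by hot stream: Q = 682 × 0.850 × (58.7 − 28.5) = 17507 kJ/h
Energy balance on cold side (adiabatic exchanger): Q = ṁ_c·Cp_c·(T_c,out − T_c,in)
ṁ_c = 17507 / [1.71 × (-42.1 − -55.8)] = 747.3 kg/h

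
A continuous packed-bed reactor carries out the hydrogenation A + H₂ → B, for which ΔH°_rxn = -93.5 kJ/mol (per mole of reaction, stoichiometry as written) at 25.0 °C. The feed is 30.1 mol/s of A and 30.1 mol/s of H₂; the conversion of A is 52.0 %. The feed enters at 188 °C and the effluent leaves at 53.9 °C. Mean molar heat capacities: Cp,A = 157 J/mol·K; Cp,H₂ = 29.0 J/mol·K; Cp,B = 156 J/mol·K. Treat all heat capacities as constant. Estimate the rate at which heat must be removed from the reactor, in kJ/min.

Extent of reaction ξ = 0.520 × 30.1 = 15.652 mol/s
Reaction term: ξ·ΔH°_rxn = 15.652 × -93.5 = -1463.5 kJ/s
Sensible, feed 188→25 °C: -912.57 kJ/s
Outlet flows (mol/s): A 14.448, H₂ 14.448, B 15.652
Sensible, products 25→53.9 °C: 148.23 kJ/s
Q = ΔH = -2227.8 kJ/s = -2227.8 kW
Heat removed = 133670 kJ/min

Q_out = 134000 kJ/min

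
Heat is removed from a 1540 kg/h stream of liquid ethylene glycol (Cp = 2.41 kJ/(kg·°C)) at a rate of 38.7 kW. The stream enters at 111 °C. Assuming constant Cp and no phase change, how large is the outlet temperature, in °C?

Q = 38.7 kW = 139320 kJ/h
ΔT = Q/(ṁ·Cp) = 139320/(1540×2.41) = 37.538 K
T_out = 111 − 37.538 = 73.462 °C

T_out = 73.5 °C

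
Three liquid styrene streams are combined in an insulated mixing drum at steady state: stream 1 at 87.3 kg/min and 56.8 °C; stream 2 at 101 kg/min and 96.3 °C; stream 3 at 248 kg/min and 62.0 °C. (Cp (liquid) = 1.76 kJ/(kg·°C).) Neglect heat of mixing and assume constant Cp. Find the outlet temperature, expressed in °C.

No heat crosses the boundary, so H_out = H_in.
T_out = Σ ṁᵢCp,ᵢTᵢ / Σ ṁᵢCp,ᵢ
      = 52907 / 767.89 = 68.9 °C

T_out = 68.9 °C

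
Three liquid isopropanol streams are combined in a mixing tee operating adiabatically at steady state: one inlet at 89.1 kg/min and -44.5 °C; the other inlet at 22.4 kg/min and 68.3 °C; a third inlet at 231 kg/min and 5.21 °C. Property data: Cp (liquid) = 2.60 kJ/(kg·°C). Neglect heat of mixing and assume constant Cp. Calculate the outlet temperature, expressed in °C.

No heat crosses the boundary, so H_out = H_in.
Σ ṁᵢCp,ᵢTᵢ = 89.1×2.60×-44.5 + 22.4×2.60×68.3 + 231×2.60×5.21 = -3202
Σ ṁᵢCp,ᵢ = 89.1×2.60 + 22.4×2.60 + 231×2.60 = 890.5
T_out = -3202 / 890.5 = -3.5957 °C

T_out = -3.60 °C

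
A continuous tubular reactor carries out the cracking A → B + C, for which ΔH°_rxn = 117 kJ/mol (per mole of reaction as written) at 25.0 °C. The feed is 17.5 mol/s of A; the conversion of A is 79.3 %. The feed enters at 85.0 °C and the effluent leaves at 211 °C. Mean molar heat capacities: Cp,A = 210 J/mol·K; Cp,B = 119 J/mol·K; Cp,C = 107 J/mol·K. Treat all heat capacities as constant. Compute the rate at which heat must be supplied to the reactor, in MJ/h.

Q_in = 7660 MJ/h

Extent of reaction ξ = 0.793 × 17.5 = 13.878 mol/s
Reaction term: ξ·ΔH°_rxn = 13.878 × 117 = 1623.7 kJ/s
Sensible, feed 85.0→25 °C: -220.5 kJ/s
Outlet flows (mol/s): A 3.6225, B 13.878, C 13.878
Sensible, products 25→211 °C: 724.85 kJ/s
Q = ΔH = 2128 kJ/s = 2128 kW
Heat supplied = 7660.9 MJ/h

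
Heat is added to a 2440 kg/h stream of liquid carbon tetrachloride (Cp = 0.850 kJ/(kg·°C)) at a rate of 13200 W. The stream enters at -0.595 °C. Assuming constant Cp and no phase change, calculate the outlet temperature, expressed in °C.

Q = 13200 W = 47520 kJ/h
ΔT = Q/(ṁ·Cp) = 47520/(2440×0.850) = 22.912 K
T_out = -0.595 + 22.912 = 22.317 °C

T_out = 22.3 °C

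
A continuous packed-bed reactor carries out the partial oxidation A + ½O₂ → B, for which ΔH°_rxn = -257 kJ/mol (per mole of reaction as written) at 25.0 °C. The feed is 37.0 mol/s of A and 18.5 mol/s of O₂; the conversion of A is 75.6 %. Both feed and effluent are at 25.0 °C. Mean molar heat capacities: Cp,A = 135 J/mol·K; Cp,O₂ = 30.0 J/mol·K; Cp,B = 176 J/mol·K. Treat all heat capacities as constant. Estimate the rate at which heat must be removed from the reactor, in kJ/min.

Q_out = 431000 kJ/min

Extent of reaction ξ = 0.756 × 37.0 = 27.972 mol/s
Reaction term: ξ·ΔH°_rxn = 27.972 × -257 = -7188.8 kJ/s
Q = ΔH = -7188.8 kJ/s = -7188.8 kW
Heat removed = 431330 kJ/min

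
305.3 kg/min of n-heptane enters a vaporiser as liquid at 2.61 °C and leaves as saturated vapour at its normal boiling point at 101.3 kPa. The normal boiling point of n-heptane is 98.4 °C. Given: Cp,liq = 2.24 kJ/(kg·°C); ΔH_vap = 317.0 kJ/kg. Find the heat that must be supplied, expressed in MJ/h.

liquid 2.61→98.4 °C: 214.57 kJ/kg
vaporisation at 98.4 °C: 317 kJ/kg
Δh = 214.57 + 317 = 531.57 kJ/kg
Q = ṁ·Δh = 305.3 kg/min × 531.57 kJ/kg = 162290 kJ/min
|Q| = 2704.8 kW = 9737.3 MJ/h

Q = 9740 MJ/h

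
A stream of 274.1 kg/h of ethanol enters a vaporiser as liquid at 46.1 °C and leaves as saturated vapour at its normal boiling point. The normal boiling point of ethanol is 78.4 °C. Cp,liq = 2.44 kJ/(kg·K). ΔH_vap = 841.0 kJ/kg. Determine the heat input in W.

Q = 70000 W

liquid 46.1→78.4 °C: 78.812 kJ/kg
vaporisation at 78.4 °C: 841 kJ/kg
Δh = 78.812 + 841 = 919.81 kJ/kg
Q = ṁ·Δh = 274.1 kg/h × 919.81 kJ/kg = 252120 kJ/h
|Q| = 70.033 kW = 70033 W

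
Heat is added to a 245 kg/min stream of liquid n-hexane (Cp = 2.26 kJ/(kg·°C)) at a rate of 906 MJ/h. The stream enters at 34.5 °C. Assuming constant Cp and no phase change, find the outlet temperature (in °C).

T_out = 61.8 °C

Q = 906 MJ/h = 15100 kJ/min
ΔT = Q/(ṁ·Cp) = 15100/(245×2.26) = 27.271 K
T_out = 34.5 + 27.271 = 61.771 °C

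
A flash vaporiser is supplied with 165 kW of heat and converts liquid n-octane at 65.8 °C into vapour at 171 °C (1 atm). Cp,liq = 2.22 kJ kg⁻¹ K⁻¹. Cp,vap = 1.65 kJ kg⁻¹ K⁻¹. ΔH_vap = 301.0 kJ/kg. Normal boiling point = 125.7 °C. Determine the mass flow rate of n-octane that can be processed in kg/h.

Δh = 2.22×(125.7−65.8) + 301.0 + 1.65×(171−125.7) = 508.72 kJ/kg
Q = 165 kW = 165 kJ/s = 594000 kJ/h
ṁ = Q/Δh = 594000 / 508.72 = 1167.6 kg/h

ṁ = 1170 kg/h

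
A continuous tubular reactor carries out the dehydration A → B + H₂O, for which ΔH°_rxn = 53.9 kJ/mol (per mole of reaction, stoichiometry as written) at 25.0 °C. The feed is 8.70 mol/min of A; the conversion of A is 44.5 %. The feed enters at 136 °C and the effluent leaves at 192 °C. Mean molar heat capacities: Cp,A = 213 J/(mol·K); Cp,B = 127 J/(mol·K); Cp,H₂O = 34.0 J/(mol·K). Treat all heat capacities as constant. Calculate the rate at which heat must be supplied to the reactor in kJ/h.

Extent of reaction ξ = 0.445 × 8.70 = 3.8715 mol/min
Reaction term: ξ·ΔH°_rxn = 3.8715 × 53.9 = 208.67 kJ/min
Sensible, feed 136→25 °C: -205.69 kJ/min
Outlet flows (mol/min): A 4.8285, B 3.8715, H₂O 3.8715
Sensible, products 25→192 °C: 275.85 kJ/min
Q = ΔH = 278.83 kJ/min = 4.6471 kW
Heat supplied = 16730 kJ/h

Q_in = 16700 kJ/h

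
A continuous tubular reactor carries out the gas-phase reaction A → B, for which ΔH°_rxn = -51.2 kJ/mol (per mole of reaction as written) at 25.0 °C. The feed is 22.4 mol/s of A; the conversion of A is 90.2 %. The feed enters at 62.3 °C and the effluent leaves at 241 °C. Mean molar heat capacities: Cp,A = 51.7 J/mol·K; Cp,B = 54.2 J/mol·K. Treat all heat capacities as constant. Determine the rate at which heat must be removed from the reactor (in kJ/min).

Extent of reaction ξ = 0.902 × 22.4 = 20.205 mol/s
Reaction term: ξ·ΔH°_rxn = 20.205 × -51.2 = -1034.5 kJ/s
Sensible, feed 62.3→25 °C: -43.196 kJ/s
Outlet flows (mol/s): A 2.1952, B 20.205
Sensible, products 25→241 °C: 261.06 kJ/s
Q = ΔH = -816.63 kJ/s = -816.63 kW
Heat removed = 48998 kJ/min

Q_out = 49000 kJ/min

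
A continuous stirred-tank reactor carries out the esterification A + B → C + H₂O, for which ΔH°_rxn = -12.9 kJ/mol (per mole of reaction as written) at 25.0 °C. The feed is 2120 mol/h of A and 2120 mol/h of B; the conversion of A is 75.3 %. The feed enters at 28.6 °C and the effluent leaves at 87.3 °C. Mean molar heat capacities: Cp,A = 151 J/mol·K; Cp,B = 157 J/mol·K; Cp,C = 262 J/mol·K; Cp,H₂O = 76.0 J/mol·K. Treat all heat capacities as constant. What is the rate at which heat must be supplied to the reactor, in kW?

Q_in = 5.76 kW

Extent of reaction ξ = 0.753 × 2120 = 1596.4 mol/h
Reaction term: ξ·ΔH°_rxn = 1596.4 × -12.9 = -20593 kJ/h
Sensible, feed 28.6→25 °C: -2350.7 kJ/h
Outlet flows (mol/h): A 523.64, B 523.64, C 1596.4, H₂O 1596.4
Sensible, products 25→87.3 °C: 43663 kJ/h
Q = ΔH = 20719 kJ/h = 5.7554 kW
Heat supplied = 5.7554 kW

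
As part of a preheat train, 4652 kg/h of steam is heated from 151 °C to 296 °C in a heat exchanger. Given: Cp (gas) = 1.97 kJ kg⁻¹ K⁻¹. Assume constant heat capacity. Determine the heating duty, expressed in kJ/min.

Q = 22100 kJ/min

Q = ṁ·Cp·ΔT = 4652 × 1.97 × (296 − 151) = 1.3288e+06 kJ/h
Converting: 1.3288e+06 / 3600 s = 369.12 kW
Heating duty = 22147 kJ/min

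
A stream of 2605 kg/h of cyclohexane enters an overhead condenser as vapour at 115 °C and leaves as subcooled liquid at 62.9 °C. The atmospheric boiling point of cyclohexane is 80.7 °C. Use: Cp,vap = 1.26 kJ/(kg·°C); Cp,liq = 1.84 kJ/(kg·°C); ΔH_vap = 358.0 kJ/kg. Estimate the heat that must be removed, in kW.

vapour 115→80.7 °C: -43.218 kJ/kg
condensation at 80.7 °C: -358 kJ/kg
liquid 80.7→62.9 °C: -32.752 kJ/kg
Δh = -43.218 + -358 + -32.752 = -433.97 kJ/kg
Q = ṁ·Δh = 2605 kg/h × -433.97 kJ/kg = -1.1305e+06 kJ/h
|Q| = 314.03 kW

Q_c = 314 kW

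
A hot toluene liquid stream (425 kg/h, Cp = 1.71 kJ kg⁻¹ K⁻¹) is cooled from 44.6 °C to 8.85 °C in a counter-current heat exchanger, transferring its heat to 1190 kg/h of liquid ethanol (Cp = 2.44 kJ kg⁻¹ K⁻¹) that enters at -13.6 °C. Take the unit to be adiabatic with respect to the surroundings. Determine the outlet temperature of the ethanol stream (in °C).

Heat released by hot stream: Q = 425 × 1.71 × (44.6 − 8.85) = 25981 kJ/h
Energy balance on cold side (adiabatic exchanger): Q = ṁ_c·Cp_c·(T_c,out − T_c,in)
T_c,out = -13.6 + 25981/(1190 × 2.44) = -4.652 °C

T_c,out = -4.65 °C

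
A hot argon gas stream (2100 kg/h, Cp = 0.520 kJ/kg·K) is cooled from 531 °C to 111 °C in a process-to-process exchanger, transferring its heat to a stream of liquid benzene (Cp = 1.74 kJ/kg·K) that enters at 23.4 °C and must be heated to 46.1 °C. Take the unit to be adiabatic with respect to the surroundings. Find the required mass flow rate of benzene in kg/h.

Heat released by hot stream: Q = 2100 × 0.520 × (531 − 111) = 458640 kJ/h
Energy balance on cold side (adiabatic exchanger): Q = ṁ_c·Cp_c·(T_c,out − T_c,in)
ṁ_c = 458640 / [1.74 × (46.1 − 23.4)] = 11612 kg/h

ṁ_c = 11600 kg/h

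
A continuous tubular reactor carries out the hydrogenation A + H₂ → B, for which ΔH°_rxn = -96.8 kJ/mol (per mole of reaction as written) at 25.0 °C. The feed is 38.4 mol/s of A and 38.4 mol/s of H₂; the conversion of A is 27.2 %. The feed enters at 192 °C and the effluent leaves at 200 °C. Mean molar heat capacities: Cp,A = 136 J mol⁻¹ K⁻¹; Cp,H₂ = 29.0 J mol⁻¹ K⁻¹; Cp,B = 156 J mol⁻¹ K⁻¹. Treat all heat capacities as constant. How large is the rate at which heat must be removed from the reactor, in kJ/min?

Q_out = 58600 kJ/min

Extent of reaction ξ = 0.272 × 38.4 = 10.445 mol/s
Reaction term: ξ·ΔH°_rxn = 10.445 × -96.8 = -1011.1 kJ/s
Sensible, feed 192→25 °C: -1058.1 kJ/s
Outlet flows (mol/s): A 27.955, H₂ 27.955, B 10.445
Sensible, products 25→200 °C: 1092.3 kJ/s
Q = ΔH = -976.82 kJ/s = -976.82 kW
Heat removed = 58609 kJ/min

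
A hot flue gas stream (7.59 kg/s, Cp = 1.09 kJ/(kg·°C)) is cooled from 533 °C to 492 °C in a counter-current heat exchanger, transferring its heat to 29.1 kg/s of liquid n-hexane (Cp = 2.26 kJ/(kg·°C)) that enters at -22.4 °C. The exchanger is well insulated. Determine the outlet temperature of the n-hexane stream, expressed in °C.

T_c,out = -17.2 °C

Heat released by hot stream: Q = 7.59 × 1.09 × (533 − 492) = 339.2 kJ/s
Energy balance on cold side (adiabatic exchanger): Q = ṁ_c·Cp_c·(T_c,out − T_c,in)
T_c,out = -22.4 + 339.2/(29.1 × 2.26) = -17.242 °C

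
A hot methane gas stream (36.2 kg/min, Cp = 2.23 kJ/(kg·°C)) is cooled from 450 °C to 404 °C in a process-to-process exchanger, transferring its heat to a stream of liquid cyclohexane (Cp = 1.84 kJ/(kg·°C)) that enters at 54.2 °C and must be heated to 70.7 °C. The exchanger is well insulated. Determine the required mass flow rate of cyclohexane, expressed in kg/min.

Heat released by hot stream: Q = 36.2 × 2.23 × (450 − 404) = 3713.4 kJ/min
Energy balance on cold side (adiabatic exchanger): Q = ṁ_c·Cp_c·(T_c,out − T_c,in)
ṁ_c = 3713.4 / [1.84 × (70.7 − 54.2)] = 122.31 kg/min

ṁ_c = 122 kg/min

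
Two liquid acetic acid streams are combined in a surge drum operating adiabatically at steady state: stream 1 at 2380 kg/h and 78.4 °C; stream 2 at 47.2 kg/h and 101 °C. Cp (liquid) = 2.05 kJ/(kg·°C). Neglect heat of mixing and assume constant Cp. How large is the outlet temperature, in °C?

No heat crosses the boundary, so H_out = H_in.
Σ ṁᵢCp,ᵢTᵢ = 2380×2.05×78.4 + 47.2×2.05×101 = 392290
Σ ṁᵢCp,ᵢ = 2380×2.05 + 47.2×2.05 = 4975.8
T_out = 392290 / 4975.8 = 78.839 °C

T_out = 78.8 °C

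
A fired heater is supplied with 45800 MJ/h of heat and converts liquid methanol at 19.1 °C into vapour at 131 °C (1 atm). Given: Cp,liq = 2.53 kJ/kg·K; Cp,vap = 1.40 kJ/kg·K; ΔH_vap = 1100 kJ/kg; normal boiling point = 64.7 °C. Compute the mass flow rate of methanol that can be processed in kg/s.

ṁ = 9.73 kg/s

Δh = 2.53×(64.7−19.1) + 1100 + 1.40×(131−64.7) = 1308.2 kJ/kg
Q = 45800 MJ/h = 12722 kJ/s = 12722 kJ/s
ṁ = Q/Δh = 12722 / 1308.2 = 9.7251 kg/s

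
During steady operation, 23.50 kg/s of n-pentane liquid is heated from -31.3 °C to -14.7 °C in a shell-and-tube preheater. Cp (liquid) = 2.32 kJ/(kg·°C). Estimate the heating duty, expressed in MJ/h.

Q = 3260 MJ/h

Q = ṁ·Cp·ΔT = 23.50 × 2.32 × (-14.7 − -31.3) = 905.03 kJ/s
Heating duty = 3258.1 MJ/h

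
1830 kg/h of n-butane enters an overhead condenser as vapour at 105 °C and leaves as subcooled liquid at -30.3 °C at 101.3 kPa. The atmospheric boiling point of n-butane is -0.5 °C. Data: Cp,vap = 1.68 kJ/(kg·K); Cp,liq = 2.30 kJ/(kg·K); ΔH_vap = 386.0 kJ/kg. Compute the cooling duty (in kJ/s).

Q_c = 321 kJ/s

vapour 105→-0.5 °C: -177.24 kJ/kg
condensation at -0.5 °C: -386 kJ/kg
liquid -0.5→-30.3 °C: -68.54 kJ/kg
Δh = -177.24 + -386 + -68.54 = -631.78 kJ/kg
Q = ṁ·Δh = 1830 kg/h × -631.78 kJ/kg = -1.1562e+06 kJ/h
|Q| = 321.15 kW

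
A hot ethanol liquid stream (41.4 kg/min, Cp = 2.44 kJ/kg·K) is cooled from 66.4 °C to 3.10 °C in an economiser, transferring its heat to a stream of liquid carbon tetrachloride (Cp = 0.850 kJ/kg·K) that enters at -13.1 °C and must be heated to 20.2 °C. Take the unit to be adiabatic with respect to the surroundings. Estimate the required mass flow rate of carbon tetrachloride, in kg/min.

Heat released by hot stream: Q = 41.4 × 2.44 × (66.4 − 3.10) = 6394.3 kJ/min
Energy balance on cold side (adiabatic exchanger): Q = ṁ_c·Cp_c·(T_c,out − T_c,in)
ṁ_c = 6394.3 / [0.850 × (20.2 − -13.1)] = 225.91 kg/min

ṁ_c = 226 kg/min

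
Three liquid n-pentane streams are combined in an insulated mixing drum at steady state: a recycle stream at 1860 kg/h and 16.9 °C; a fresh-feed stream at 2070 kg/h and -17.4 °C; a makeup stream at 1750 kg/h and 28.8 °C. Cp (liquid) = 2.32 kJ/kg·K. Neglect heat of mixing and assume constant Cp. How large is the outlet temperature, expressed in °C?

T_out = 8.07 °C

Adiabatic, steady state ⇒ Σ ṁᵢCp,ᵢ(T_out − Tᵢ) = 0
Σ ṁᵢCp,ᵢTᵢ = 1860×2.32×16.9 + 2070×2.32×-17.4 + 1750×2.32×28.8 = 106290
Σ ṁᵢCp,ᵢ = 1860×2.32 + 2070×2.32 + 1750×2.32 = 13178
T_out = 106290 / 13178 = 8.0662 °C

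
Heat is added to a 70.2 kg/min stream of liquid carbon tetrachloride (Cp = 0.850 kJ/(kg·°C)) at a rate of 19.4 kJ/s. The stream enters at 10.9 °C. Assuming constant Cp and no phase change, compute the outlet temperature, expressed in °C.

T_out = 30.4 °C

Q = 19.4 kJ/s = 1164 kJ/min
ΔT = Q/(ṁ·Cp) = 1164/(70.2×0.850) = 19.507 K
T_out = 10.9 + 19.507 = 30.407 °C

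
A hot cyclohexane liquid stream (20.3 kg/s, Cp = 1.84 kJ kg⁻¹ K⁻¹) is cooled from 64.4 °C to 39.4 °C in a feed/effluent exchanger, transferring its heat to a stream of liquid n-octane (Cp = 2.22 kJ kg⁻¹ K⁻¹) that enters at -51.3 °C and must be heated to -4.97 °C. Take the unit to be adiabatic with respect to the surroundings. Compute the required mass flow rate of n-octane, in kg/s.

Heat released by hot stream: Q = 20.3 × 1.84 × (64.4 − 39.4) = 933.8 kJ/s
Energy balance on cold side (adiabatic exchanger): Q = ṁ_c·Cp_c·(T_c,out − T_c,in)
ṁ_c = 933.8 / [2.22 × (-4.97 − -51.3)] = 9.079 kg/s

ṁ_c = 9.08 kg/s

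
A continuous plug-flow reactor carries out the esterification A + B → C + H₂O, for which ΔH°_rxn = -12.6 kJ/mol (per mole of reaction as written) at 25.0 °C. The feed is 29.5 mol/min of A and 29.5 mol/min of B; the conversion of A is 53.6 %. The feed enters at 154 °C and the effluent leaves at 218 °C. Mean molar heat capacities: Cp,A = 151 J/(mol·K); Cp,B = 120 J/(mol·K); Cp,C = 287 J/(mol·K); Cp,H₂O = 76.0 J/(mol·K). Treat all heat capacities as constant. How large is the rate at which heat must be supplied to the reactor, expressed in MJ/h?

Extent of reaction ξ = 0.536 × 29.5 = 15.812 mol/min
Reaction term: ξ·ΔH°_rxn = 15.812 × -12.6 = -199.23 kJ/min
Sensible, feed 154→25 °C: -1031.3 kJ/min
Outlet flows (mol/min): A 13.688, B 13.688, C 15.812, H₂O 15.812
Sensible, products 25→218 °C: 1823.7 kJ/min
Q = ΔH = 593.17 kJ/min = 9.8862 kW
Heat supplied = 35.59 MJ/h

Q_in = 35.6 MJ/h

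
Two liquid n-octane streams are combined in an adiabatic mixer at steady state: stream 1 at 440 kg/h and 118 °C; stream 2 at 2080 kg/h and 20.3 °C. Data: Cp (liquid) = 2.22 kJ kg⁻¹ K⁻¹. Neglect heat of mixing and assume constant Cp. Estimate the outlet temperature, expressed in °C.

Adiabatic, steady state ⇒ Σ ṁᵢCp,ᵢ(T_out − Tᵢ) = 0
Σ ṁᵢCp,ᵢTᵢ = 440×2.22×118 + 2080×2.22×20.3 = 209000
Σ ṁᵢCp,ᵢ = 440×2.22 + 2080×2.22 = 5594.4
T_out = 209000 / 5594.4 = 37.359 °C

T_out = 37.4 °C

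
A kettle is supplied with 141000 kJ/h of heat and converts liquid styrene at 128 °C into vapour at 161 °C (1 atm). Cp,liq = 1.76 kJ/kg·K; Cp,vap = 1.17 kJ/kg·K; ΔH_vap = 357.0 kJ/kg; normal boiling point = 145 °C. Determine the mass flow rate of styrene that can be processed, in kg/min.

Δh = 1.76×(145−128) + 357.0 + 1.17×(161−145) = 405.64 kJ/kg
Q = 141000 kJ/h = 39.167 kJ/s = 2350 kJ/min
ṁ = Q/Δh = 2350 / 405.64 = 5.7933 kg/min

ṁ = 5.79 kg/min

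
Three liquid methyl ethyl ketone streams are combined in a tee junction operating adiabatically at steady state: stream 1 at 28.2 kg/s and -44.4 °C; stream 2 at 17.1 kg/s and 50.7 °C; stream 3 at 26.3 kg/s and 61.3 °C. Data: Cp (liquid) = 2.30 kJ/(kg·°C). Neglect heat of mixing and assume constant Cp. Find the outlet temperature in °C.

Adiabatic, steady state ⇒ Σ ṁᵢCp,ᵢ(T_out − Tᵢ) = 0
T_out = Σ ṁᵢCp,ᵢTᵢ / Σ ṁᵢCp,ᵢ
      = 2822.3 / 164.68 = 17.138 °C

T_out = 17.1 °C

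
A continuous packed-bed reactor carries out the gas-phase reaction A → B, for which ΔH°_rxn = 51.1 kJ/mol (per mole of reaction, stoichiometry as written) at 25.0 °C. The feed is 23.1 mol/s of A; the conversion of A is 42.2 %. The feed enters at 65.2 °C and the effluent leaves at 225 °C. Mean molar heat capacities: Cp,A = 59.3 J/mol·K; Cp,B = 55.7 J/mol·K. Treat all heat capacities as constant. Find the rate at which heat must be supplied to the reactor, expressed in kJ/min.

Q_in = 42600 kJ/min

Extent of reaction ξ = 0.422 × 23.1 = 9.7482 mol/s
Reaction term: ξ·ΔH°_rxn = 9.7482 × 51.1 = 498.13 kJ/s
Sensible, feed 65.2→25 °C: -55.067 kJ/s
Outlet flows (mol/s): A 13.352, B 9.7482
Sensible, products 25→225 °C: 266.95 kJ/s
Q = ΔH = 710.01 kJ/s = 710.01 kW
Heat supplied = 42601 kJ/min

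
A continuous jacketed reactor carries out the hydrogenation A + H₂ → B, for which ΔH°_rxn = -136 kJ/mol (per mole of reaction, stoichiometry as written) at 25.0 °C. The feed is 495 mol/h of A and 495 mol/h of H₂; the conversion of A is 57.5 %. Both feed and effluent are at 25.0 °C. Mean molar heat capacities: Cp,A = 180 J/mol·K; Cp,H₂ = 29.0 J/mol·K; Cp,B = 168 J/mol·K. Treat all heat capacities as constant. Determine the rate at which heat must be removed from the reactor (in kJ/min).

Extent of reaction ξ = 0.575 × 495 = 284.62 mol/h
Reaction term: ξ·ΔH°_rxn = 284.62 × -136 = -38709 kJ/h
Q = ΔH = -38709 kJ/h = -10.752 kW
Heat removed = 645.15 kJ/min

Q_out = 645 kJ/min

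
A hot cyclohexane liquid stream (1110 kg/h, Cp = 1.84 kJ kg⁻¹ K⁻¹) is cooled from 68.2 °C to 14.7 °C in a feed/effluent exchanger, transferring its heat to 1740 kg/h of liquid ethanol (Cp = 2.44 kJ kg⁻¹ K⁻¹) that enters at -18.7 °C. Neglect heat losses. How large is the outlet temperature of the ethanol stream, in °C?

T_c,out = 7.04 °C

Heat released by hot stream: Q = 1110 × 1.84 × (68.2 − 14.7) = 109270 kJ/h
Energy balance on cold side (adiabatic exchanger): Q = ṁ_c·Cp_c·(T_c,out − T_c,in)
T_c,out = -18.7 + 109270/(1740 × 2.44) = 7.0369 °C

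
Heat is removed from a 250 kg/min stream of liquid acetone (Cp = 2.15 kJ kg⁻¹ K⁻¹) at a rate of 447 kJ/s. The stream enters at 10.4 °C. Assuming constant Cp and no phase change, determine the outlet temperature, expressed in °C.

Q = 447 kJ/s = 26820 kJ/min
ΔT = Q/(ṁ·Cp) = 26820/(250×2.15) = 49.898 K
T_out = 10.4 − 49.898 = -39.498 °C

T_out = -39.5 °C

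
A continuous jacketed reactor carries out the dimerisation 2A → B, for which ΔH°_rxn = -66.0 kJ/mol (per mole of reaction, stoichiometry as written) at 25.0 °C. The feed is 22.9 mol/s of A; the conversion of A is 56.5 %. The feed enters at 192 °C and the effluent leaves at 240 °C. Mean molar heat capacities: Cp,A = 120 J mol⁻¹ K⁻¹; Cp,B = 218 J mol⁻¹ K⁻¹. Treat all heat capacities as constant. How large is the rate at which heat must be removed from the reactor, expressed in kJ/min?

Q_out = 19500 kJ/min

Extent of reaction ξ = 0.565 × 22.9 / 2 = 6.4692 mol/s
Reaction term: ξ·ΔH°_rxn = 6.4692 × -66.0 = -426.97 kJ/s
Sensible, feed 192→25 °C: -458.92 kJ/s
Outlet flows (mol/s): A 9.9615, B 6.4692
Sensible, products 25→240 °C: 560.22 kJ/s
Q = ΔH = -325.67 kJ/s = -325.67 kW
Heat removed = 19540 kJ/min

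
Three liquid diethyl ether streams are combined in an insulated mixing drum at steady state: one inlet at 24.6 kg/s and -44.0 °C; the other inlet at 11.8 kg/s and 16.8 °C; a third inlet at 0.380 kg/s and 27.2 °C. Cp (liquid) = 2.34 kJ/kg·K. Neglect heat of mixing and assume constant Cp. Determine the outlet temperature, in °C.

Energy balance with Q = 0: Σ ṁᵢCp,ᵢ(T_out − Tᵢ) = 0
T_out = Σ ṁᵢCp,ᵢTᵢ / Σ ṁᵢCp,ᵢ
      = -2044.7 / 86.065 = -23.758 °C

T_out = -23.8 °C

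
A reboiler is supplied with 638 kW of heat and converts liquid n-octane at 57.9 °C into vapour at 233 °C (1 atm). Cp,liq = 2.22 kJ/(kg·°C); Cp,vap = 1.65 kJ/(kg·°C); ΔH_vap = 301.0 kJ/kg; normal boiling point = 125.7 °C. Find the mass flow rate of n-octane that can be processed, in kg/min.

ṁ = 60.9 kg/min

Δh = 2.22×(125.7−57.9) + 301.0 + 1.65×(233−125.7) = 628.56 kJ/kg
Q = 638 kW = 638 kJ/s = 38280 kJ/min
ṁ = Q/Δh = 38280 / 628.56 = 60.901 kg/min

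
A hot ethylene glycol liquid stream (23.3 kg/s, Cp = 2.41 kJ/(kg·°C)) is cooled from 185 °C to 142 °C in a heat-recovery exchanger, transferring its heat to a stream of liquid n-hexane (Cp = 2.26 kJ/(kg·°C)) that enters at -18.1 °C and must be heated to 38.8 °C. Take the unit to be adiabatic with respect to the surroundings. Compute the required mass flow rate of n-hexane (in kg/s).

Heat released by hot stream: Q = 23.3 × 2.41 × (185 − 142) = 2414.6 kJ/s
Energy balance on cold side (adiabatic exchanger): Q = ṁ_c·Cp_c·(T_c,out − T_c,in)
ṁ_c = 2414.6 / [2.26 × (38.8 − -18.1)] = 18.777 kg/s

ṁ_c = 18.8 kg/s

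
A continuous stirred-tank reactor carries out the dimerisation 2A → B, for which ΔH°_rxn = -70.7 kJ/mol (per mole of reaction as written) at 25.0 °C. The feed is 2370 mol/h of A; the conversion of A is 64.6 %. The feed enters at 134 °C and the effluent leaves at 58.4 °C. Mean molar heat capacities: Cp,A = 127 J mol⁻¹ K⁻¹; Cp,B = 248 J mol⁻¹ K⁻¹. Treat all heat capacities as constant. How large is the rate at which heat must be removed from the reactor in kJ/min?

Q_out = 1280 kJ/min

Extent of reaction ξ = 0.646 × 2370 / 2 = 765.51 mol/h
Reaction term: ξ·ΔH°_rxn = 765.51 × -70.7 = -54122 kJ/h
Sensible, feed 134→25 °C: -32808 kJ/h
Outlet flows (mol/h): A 838.98, B 765.51
Sensible, products 25→58.4 °C: 9899.7 kJ/h
Q = ΔH = -77030 kJ/h = -21.397 kW
Heat removed = 1283.8 kJ/min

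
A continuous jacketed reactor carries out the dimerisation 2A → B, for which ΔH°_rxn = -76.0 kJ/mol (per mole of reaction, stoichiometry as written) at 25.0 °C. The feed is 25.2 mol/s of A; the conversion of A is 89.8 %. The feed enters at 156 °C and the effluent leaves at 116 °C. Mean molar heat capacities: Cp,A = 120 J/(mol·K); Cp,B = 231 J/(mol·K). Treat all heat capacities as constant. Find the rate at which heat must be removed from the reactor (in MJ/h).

Extent of reaction ξ = 0.898 × 25.2 / 2 = 11.315 mol/s
Reaction term: ξ·ΔH°_rxn = 11.315 × -76.0 = -859.92 kJ/s
Sensible, feed 156→25 °C: -396.14 kJ/s
Outlet flows (mol/s): A 2.5704, B 11.315
Sensible, products 25→116 °C: 265.92 kJ/s
Q = ΔH = -990.15 kJ/s = -990.15 kW
Heat removed = 3564.5 MJ/h

Q_out = 3560 MJ/h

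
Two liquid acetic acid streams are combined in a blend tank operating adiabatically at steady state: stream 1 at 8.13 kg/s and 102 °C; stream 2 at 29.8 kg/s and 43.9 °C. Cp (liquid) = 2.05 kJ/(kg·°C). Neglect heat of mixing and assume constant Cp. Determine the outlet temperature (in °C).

T_out = 56.4 °C

No heat crosses the boundary, so H_out = H_in.
T_out = Σ ṁᵢCp,ᵢTᵢ / Σ ṁᵢCp,ᵢ
      = 4381.8 / 77.756 = 56.353 °C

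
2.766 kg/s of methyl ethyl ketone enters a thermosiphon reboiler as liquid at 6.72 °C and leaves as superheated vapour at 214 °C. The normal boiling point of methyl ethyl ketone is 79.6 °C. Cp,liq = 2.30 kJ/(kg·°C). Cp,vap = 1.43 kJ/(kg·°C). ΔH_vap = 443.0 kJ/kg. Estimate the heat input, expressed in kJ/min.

Q = 133000 kJ/min

liquid 6.72→79.6 °C: 167.62 kJ/kg
vaporisation at 79.6 °C: 443 kJ/kg
vapour 79.6→214 °C: 192.19 kJ/kg
Δh = 167.62 + 443 + 192.19 = 802.82 kJ/kg
Q = ṁ·Δh = 2.766 kg/s × 802.82 kJ/kg = 2220.6 kJ/s
|Q| = 2220.6 kW = 133240 kJ/min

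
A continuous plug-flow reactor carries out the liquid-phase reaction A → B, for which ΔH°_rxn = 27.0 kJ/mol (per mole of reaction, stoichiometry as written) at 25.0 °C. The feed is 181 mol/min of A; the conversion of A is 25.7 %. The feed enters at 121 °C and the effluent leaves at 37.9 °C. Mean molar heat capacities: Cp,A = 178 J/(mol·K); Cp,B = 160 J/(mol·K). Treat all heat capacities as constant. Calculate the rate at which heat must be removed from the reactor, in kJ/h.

Q_out = 85900 kJ/h

Extent of reaction ξ = 0.257 × 181 = 46.517 mol/min
Reaction term: ξ·ΔH°_rxn = 46.517 × 27.0 = 1256 kJ/min
Sensible, feed 121→25 °C: -3092.9 kJ/min
Outlet flows (mol/min): A 134.48, B 46.517
Sensible, products 25→37.9 °C: 404.81 kJ/min
Q = ΔH = -1432.2 kJ/min = -23.869 kW
Heat removed = 85929 kJ/h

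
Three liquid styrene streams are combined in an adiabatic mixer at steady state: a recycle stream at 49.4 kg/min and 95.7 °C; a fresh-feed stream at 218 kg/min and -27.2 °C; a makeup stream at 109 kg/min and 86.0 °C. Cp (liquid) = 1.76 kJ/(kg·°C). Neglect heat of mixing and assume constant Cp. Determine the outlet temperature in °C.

T_out = 21.7 °C

Energy balance with Q = 0: Σ ṁᵢCp,ᵢ(T_out − Tᵢ) = 0
T_out = Σ ṁᵢCp,ᵢTᵢ / Σ ṁᵢCp,ᵢ
      = 14383 / 662.46 = 21.711 °C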